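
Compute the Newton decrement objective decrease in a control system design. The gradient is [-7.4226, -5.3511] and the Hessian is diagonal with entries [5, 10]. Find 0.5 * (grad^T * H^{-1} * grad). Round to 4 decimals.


Step 1: H is diagonal, so H^(-1) * g = [-1.4845, -0.5351].
Step 2: g^T H^(-1) g = sum_i g_i^2 / H_ii
  = (-7.4226)^2/5 + (-5.3511)^2/10
  = 11.019 + 2.8634 = 13.8824
Step 3: Objective decrease = 0.5 * g^T H^(-1) g = 6.9412


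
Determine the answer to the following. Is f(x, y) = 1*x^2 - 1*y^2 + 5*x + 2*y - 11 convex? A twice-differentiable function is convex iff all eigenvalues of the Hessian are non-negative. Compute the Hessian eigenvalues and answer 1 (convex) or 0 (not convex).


The Hessian of f(x,y) = 1*x^2 - 1*y^2 + 5*x + 2*y - 11 is:
H = [[2, 0], [0, -2]]
Trace = 2 - 2 = 0
Determinant = 2*-2 - (0)^2 = -4
Discriminant = (0)^2 - 4*-4 = 16.0
Eigenvalues: lambda_1 = -2.0, lambda_2 = 2.0
The function is not convex.

0


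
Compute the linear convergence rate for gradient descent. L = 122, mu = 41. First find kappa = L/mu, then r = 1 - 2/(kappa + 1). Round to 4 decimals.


Step 1: Compute the condition number.
kappa = L/mu = 122/41 = 2.9756
Step 2: Compute the convergence rate.
r = 1 - 2/(kappa + 1) = 1 - 2*mu/(L + mu) = (L - mu)/(L + mu) = 81/163 = 0.4969


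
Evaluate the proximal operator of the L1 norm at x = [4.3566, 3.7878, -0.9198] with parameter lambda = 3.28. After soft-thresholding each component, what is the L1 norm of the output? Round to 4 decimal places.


Soft-thresholding with lambda = 3.28:
prox(4.3566) = sign(4.3566)*max(|4.3566| - 3.28, 0) = 1.0766
prox(3.7878) = sign(3.7878)*max(|3.7878| - 3.28, 0) = 0.5078
prox(-0.9198) = sign(-0.9198)*max(|-0.9198| - 3.28, 0) = 0.0
prox(x) = [1.0766, 0.5078, 0.0]
||prox(x)||_1 = 1.0766 + 0.5078 + 0.0 = 1.5844


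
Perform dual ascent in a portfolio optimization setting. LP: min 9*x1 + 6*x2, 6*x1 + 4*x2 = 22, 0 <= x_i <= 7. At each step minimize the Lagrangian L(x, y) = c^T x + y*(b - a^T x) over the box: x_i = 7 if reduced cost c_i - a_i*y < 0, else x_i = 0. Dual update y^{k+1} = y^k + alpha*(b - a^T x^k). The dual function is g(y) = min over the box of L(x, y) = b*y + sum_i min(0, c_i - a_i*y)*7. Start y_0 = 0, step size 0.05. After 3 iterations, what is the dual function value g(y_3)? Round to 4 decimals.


Dual ascent for LP: min 9*x1 + 6*x2, 6*x1 + 4*x2 = 22, 0 <= x_i <= 7
Step 1: y^k = 0.0, reduced costs: (9.0, 6.0)
  x^k = (0.0, 0.0), subgradient = b - a^T x = 22.0
  y^{k+1} = 0.0 + 0.05*22.0 = 1.1
Step 2: y^k = 1.1, reduced costs: (2.4, 1.6)
  x^k = (0.0, 0.0), subgradient = b - a^T x = 22.0
  y^{k+1} = 1.1 + 0.05*22.0 = 2.2
Step 3: y^k = 2.2, reduced costs: (-4.2, -2.8)
  x^k = (7.0, 7.0), subgradient = b - a^T x = -48.0
  y^{k+1} = 2.2 + 0.05*-48.0 = -0.2
Dual objective at y_3 = -0.2: reduced costs (10.2, 6.8), box minimizer x = (0.0, 0.0)
g(y_3) = b*y + (c1 - a1*y)*x1 + (c2 - a2*y)*x2 = 22*(-0.2) + 10.2*0.0 + 6.8*0.0 = -4.4 + 0.0 + 0.0 = -4.4


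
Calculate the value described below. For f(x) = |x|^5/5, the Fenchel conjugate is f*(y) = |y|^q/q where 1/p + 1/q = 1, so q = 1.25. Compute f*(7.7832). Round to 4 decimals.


The conjugate exponent q satisfies 1/p + 1/q = 1.
p = 5, so q = 5/(5 - 1) = 1.25
|y|^q = 7.7832^1.25 = 13.0001
f*(7.7832) = 13.0001 / 1.25 = 10.4001


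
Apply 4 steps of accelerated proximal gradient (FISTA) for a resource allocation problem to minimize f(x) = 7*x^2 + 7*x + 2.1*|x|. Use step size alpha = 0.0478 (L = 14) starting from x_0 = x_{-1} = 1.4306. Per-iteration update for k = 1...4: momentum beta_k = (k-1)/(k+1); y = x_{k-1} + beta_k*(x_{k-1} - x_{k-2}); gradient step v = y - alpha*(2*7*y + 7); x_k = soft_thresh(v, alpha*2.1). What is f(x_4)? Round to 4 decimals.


FISTA on f(x) = 7*x^2 + 7*x + 2.1*|x|
L = 14, alpha = 0.0478
Iteration 1: beta = 0.0, y = 1.4306 + 0.0*(1.4306 - 1.4306) = 1.4306
  grad(y) = 27.0284, v = y - alpha*grad = 0.1386
  prox(v) = soft_thresh(0.1386, 0.1004) = 0.0383
Iteration 2: beta = 0.3333, y = 0.0383 + 0.3333*(0.0383 - 1.4306) = -0.4259
  grad(y) = 1.0381, v = y - alpha*grad = -0.4755
  prox(v) = soft_thresh(-0.4755, 0.1004) = -0.3751
Iteration 3: beta = 0.5, y = -0.3751 + 0.5*(-0.3751 - 0.0383) = -0.5818
  grad(y) = -1.1448, v = y - alpha*grad = -0.527
  prox(v) = soft_thresh(-0.527, 0.1004) = -0.4267
Iteration 4: beta = 0.6, y = -0.4267 + 0.6*(-0.4267 + 0.3751) = -0.4576
  grad(y) = 0.5934, v = y - alpha*grad = -0.486
  prox(v) = soft_thresh(-0.486, 0.1004) = -0.3856
f(x_4) = 7*(-0.3856)^2 + 7*(-0.3856) + 2.1*|-0.3856| = -0.8486


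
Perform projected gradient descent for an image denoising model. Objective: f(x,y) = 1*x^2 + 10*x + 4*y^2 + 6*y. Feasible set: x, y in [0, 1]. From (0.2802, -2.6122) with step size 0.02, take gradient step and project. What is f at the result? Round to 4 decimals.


Step 1: Compute gradient at (0.2802, -2.6122).
grad_x = 2*1*0.2802 + 10 = 10.5604
grad_y = 2*4*-2.6122 + 6 = -14.8976
Step 2: Gradient step.
x_raw = 0.2802 - 0.02*10.5604 = 0.069
y_raw = -2.6122 - 0.02*-14.8976 = -2.3142
Step 3: Project onto [0, 1].
x_proj = clip(0.069) = 0.069
y_proj = clip(-2.3142) = 0.0
Step 4: Evaluate f.
f(0.069, 0.0) = 0.6947


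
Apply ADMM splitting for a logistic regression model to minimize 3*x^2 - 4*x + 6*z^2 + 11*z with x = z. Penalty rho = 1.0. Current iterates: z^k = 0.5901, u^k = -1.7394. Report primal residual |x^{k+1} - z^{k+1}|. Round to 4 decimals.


ADMM iteration with rho = 1.0, z^k = 0.5901, u^k = -1.7394
Step 1: x-update.
Minimize 3*x^2 - 4*x + (1.0/2)*(x - 0.5901 - 1.7394)^2
FOC: (2*3 + 1.0)*x = 4 + 1.0*(0.5901 + 1.7394)
x^{k+1} = 0.9042
Step 2: z-update.
Minimize 6*z^2 + 11*z + (1.0/2)*(0.9042 - z - 1.7394)^2
FOC: (2*6 + 1.0)*z = -11 + 1.0*(0.9042 - 1.7394)
z^{k+1} = -0.9104
Step 3: u-update.
u^{k+1} = -1.7394 + 0.9042 + 0.9104 = 0.0752
Step 4: Primal residual = |0.9042 + 0.9104| = 1.8146


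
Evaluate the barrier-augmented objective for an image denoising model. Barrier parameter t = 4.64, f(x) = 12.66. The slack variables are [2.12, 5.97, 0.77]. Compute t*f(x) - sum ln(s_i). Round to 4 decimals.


Step 1: Compute log-barrier.
ln values: [0.7514, 1.7867, -0.2614]
phi = -(0.7514 + 1.7867 - 0.2614) = -2.2768
Step 2: Compute augmented objective.
t*f(x) = 4.64*12.66 = 58.7424
Total = 58.7424 - 2.2768 = 56.4656


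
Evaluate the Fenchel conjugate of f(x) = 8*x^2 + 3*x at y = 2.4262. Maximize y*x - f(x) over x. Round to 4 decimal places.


f*(y) = sup_x {y*x - a*x^2 - b*x} = sup_x {(y-b)*x - a*x^2}
FOC: (y - b) - 2a*x = 0 => x* = (y - b)/(2a)
x* = (2.4262 - 3)/(2*8) = -0.0359
f*(2.4262) = (y-b)^2/(4a) = (2.4262 - 3)^2/(4*8)
= 0.3292/32 = 0.0103


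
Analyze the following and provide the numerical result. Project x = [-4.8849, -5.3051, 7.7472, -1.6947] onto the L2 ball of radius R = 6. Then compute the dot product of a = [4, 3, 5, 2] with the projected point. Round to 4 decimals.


Step 1: Compute ||x|| (intermediates to 6 decimals).
||x|| = sqrt((-4.8849)^2 + (-5.3051)^2 + 7.7472^2 + (-1.6947)^2) = 10.719023
Step 2: Project.
Since ||x|| > R, scale = R/||x|| = 6/10.719023 = 0.559753, proj(x) = scale * x
proj(x) = [-2.734337, -2.969546, 4.336518, -0.948613]
Step 3: Dot product.
a^T * proj(x) = 4*(-2.734337) + 3*(-2.969546) + 5*4.336518 + 2*(-0.948613) = -0.0606


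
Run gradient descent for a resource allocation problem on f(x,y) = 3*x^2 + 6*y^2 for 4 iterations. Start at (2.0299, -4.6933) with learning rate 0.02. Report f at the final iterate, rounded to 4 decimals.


Gradient descent on f(x,y) = 3*x^2 + 6*y^2.
Starting point: (2.0299, -4.6933), alpha = 0.02
Step 1: grad_x = 2*3*2.0299 = 12.1794, grad_y = 2*6*-4.6933 = -56.3196
  x_1 = 2.0299 - 0.02*12.1794 = 1.7863
  y_1 = -4.6933 - 0.02*-56.3196 = -3.5669
Step 2: grad_x = 2*3*1.7863 = 10.7179, grad_y = 2*6*-3.5669 = -42.8029
  x_2 = 1.7863 - 0.02*10.7179 = 1.572
  y_2 = -3.5669 - 0.02*-42.8029 = -2.7109
Step 3: grad_x = 2*3*1.572 = 9.4317, grad_y = 2*6*-2.7109 = -32.5302
  x_3 = 1.572 - 0.02*9.4317 = 1.3833
  y_3 = -2.7109 - 0.02*-32.5302 = -2.0602
Step 4: grad_x = 2*3*1.3833 = 8.2999, grad_y = 2*6*-2.0602 = -24.723
  x_4 = 1.3833 - 0.02*8.2999 = 1.2173
  y_4 = -2.0602 - 0.02*-24.723 = -1.5658
f(1.2173, -1.5658) = 3*1.2173^2 + 6*(-1.5658)^2 = 19.1557


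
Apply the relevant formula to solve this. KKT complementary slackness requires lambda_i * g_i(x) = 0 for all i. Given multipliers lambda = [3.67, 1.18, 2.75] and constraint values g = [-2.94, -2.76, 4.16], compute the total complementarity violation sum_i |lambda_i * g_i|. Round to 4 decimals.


KKT complementary slackness check:
lambda_1 * g_1 = 3.67 * -2.94 = -10.7898
lambda_2 * g_2 = 1.18 * -2.76 = -3.2568
lambda_3 * g_3 = 2.75 * 4.16 = 11.44
Total violation = 10.7898 + 3.2568 + 11.44 = 25.4866


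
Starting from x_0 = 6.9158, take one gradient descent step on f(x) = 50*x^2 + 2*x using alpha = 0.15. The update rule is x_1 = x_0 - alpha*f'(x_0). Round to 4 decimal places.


We compute the gradient at x_0 and apply the update.
f'(x) = 100*x + 2
f'(6.9158) = 100*6.9158 + 2 = 693.58
x_1 = 6.9158 - 0.15*693.58 = -97.1212


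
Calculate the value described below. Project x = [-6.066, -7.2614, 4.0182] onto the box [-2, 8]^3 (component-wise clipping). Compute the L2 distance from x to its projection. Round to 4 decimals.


Project each component onto [-2, 8].
clip(-6.066) = -2.0, clip(-7.2614) = -2.0, clip(4.0182) = 4.0182
Projection = [-2.0, -2.0, 4.0182]
Squared diffs: [16.5324, 27.6823, 0.0]
Distance = sqrt(44.2147) = 6.6494


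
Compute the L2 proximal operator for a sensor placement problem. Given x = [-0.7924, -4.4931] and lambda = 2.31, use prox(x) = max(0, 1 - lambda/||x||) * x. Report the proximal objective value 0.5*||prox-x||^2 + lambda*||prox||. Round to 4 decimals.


Step 1: Compute ||x||.
||x|| = 4.5624
Step 2: Compute scaling factor.
scale = max(0, 1 - 2.31/4.5624) = 0.4937
Step 3: prox(x) = [-0.3912, -2.2182]
||prox(x)|| = 2.2524
Step 4: Proximal objective.
0.5*||prox-x||^2 = 2.6681
lambda*||prox|| = 5.203
Total = 7.8712


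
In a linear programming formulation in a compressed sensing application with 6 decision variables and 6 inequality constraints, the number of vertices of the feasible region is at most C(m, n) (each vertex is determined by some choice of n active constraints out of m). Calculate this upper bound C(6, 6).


Each vertex corresponds to some choice of n active constraints out of m, so the number of vertices is at most C(m, n) = m! / (n!(m-n)!).
m = 6, n = 6
Numerator: 6 * 5 * 4 * 3 * 2 * 1
Denominator: 6! = 720
C(6, 6) = 1


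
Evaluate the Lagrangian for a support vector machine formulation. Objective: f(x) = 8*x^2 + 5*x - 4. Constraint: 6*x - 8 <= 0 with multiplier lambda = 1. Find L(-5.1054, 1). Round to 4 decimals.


Step 1: Evaluate f(x).
f(-5.1054) = 8*(-5.1054)^2 + 5*(-5.1054) - 4 = 178.9939
Step 2: Evaluate g(x).
g(-5.1054) = 6*-5.1054 - 8 = -38.6324
Step 3: Compute Lagrangian.
L = 178.9939 + 1*-38.6324 = 140.3615


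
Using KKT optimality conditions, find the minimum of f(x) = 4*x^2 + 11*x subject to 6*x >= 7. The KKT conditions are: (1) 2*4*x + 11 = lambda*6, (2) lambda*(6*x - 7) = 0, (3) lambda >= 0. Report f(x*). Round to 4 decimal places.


Step 1: Try lambda = 0 (constraint inactive).
x_unc = -11/(2*4) = -1.375
Check: 6*-1.375 = -8.25 < 7 -- violated!
Step 2: Constraint must be active: 6*x = 7
x* = 7/6 = 1.1667 (rounded; the exact value 7/6 is used below)
lambda = (2*4*(7/6) + 11)/6 = 3.3889
Step 3: Compute optimal value.
f(x*) = 4*(7/6)^2 + 11*(7/6) = 18.2778


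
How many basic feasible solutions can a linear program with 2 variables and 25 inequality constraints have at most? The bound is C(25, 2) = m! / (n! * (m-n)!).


Each vertex corresponds to some choice of n active constraints out of m, so the number of vertices is at most C(m, n) = m! / (n!(m-n)!).
m = 25, n = 2
Numerator: 25 * 24
Denominator: 2! = 2
C(25, 2) = 300


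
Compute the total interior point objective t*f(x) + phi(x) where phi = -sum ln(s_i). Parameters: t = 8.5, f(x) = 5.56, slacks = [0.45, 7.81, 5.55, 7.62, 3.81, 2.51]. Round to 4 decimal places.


Step 1: Compute log-barrier.
ln values: [-0.7985, 2.0554, 1.7138, 2.0308, 1.3376, 0.9203]
phi = -(-0.7985 + 2.0554 + 1.7138 + 2.0308 + 1.3376 + 0.9203) = -7.2594
Step 2: Compute augmented objective.
t*f(x) = 8.5*5.56 = 47.26
Total = 47.26 - 7.2594 = 40.0006


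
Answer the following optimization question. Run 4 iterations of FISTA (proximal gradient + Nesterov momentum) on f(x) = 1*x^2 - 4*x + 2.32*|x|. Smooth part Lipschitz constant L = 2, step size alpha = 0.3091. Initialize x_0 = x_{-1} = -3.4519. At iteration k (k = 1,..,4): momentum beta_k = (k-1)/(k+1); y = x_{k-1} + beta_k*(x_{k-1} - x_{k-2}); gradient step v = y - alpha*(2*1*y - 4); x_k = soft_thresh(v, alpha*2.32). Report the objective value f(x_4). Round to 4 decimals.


FISTA on f(x) = 1*x^2 - 4*x + 2.32*|x|
L = 2, alpha = 0.3091
Iteration 1: beta = 0.0, y = -3.4519 + 0.0*(-3.4519 + 3.4519) = -3.4519
  grad(y) = -10.9038, v = y - alpha*grad = -0.0815
  prox(v) = soft_thresh(-0.0815, 0.7171) = 0.0
Iteration 2: beta = 0.3333, y = 0.0 + 0.3333*(0.0 + 3.4519) = 1.1506
  grad(y) = -1.6987, v = y - alpha*grad = 1.6757
  prox(v) = soft_thresh(1.6757, 0.7171) = 0.9586
Iteration 3: beta = 0.5, y = 0.9586 + 0.5*(0.9586 - 0.0) = 1.4379
  grad(y) = -1.1242, v = y - alpha*grad = 1.7854
  prox(v) = soft_thresh(1.7854, 0.7171) = 1.0683
Iteration 4: beta = 0.6, y = 1.0683 + 0.6*(1.0683 - 0.9586) = 1.1341
  grad(y) = -1.7318, v = y - alpha*grad = 1.6694
  prox(v) = soft_thresh(1.6694, 0.7171) = 0.9523
f(x_4) = 1*0.9523^2 - 4*0.9523 + 2.32*|0.9523| = -0.693


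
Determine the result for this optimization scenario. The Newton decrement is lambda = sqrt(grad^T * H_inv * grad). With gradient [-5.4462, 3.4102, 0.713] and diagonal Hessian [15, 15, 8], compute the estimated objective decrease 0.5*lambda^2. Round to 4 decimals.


Step 1: H is diagonal, so H^(-1) * g = [-0.3631, 0.2273, 0.0891].
Step 2: g^T H^(-1) g = sum_i g_i^2 / H_ii
  = (-5.4462)^2/15 + (3.4102)^2/15 + (0.713)^2/8
  = 1.9774 + 0.7753 + 0.0635 = 2.8163
Step 3: Objective decrease = 0.5 * g^T H^(-1) g = 1.4081


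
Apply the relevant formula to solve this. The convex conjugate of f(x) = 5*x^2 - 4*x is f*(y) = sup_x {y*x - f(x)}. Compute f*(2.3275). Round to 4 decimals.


f*(y) = sup_x {y*x - a*x^2 - b*x} = sup_x {(y-b)*x - a*x^2}
FOC: (y - b) - 2a*x = 0 => x* = (y - b)/(2a)
x* = (2.3275 + 4)/(2*5) = 0.6328
f*(2.3275) = (y-b)^2/(4a) = (2.3275 + 4)^2/(4*5)
= 40.0373/20 = 2.0019


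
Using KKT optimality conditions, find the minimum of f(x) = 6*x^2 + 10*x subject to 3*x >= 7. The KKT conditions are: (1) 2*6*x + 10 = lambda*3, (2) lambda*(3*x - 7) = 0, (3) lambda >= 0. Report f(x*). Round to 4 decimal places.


Step 1: Try lambda = 0 (constraint inactive).
x_unc = -10/(2*6) = -0.8333
Check: 3*-0.8333 = -2.4999 < 7 -- violated!
Step 2: Constraint must be active: 3*x = 7
x* = 7/3 = 2.3333 (rounded; the exact value 7/3 is used below)
lambda = (2*6*(7/3) + 10)/3 = 12.6667
Step 3: Compute optimal value.
f(x*) = 6*(7/3)^2 + 10*(7/3) = 56.0


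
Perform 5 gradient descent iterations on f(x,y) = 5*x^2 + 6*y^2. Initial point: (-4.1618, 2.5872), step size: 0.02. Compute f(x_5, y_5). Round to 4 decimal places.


Gradient descent on f(x,y) = 5*x^2 + 6*y^2.
Starting point: (-4.1618, 2.5872), alpha = 0.02
Step 1: grad_x = 2*5*-4.1618 = -41.618, grad_y = 2*6*2.5872 = 31.0464
  x_1 = -4.1618 - 0.02*-41.618 = -3.3294
  y_1 = 2.5872 - 0.02*31.0464 = 1.9663
Step 2: grad_x = 2*5*-3.3294 = -33.2944, grad_y = 2*6*1.9663 = 23.5953
  x_2 = -3.3294 - 0.02*-33.2944 = -2.6636
  y_2 = 1.9663 - 0.02*23.5953 = 1.4944
Step 3: grad_x = 2*5*-2.6636 = -26.6355, grad_y = 2*6*1.4944 = 17.9324
  x_3 = -2.6636 - 0.02*-26.6355 = -2.1308
  y_3 = 1.4944 - 0.02*17.9324 = 1.1357
Step 4: grad_x = 2*5*-2.1308 = -21.3084, grad_y = 2*6*1.1357 = 13.6286
  x_4 = -2.1308 - 0.02*-21.3084 = -1.7047
  y_4 = 1.1357 - 0.02*13.6286 = 0.8631
Step 5: grad_x = 2*5*-1.7047 = -17.0467, grad_y = 2*6*0.8631 = 10.3578
  x_5 = -1.7047 - 0.02*-17.0467 = -1.3637
  y_5 = 0.8631 - 0.02*10.3578 = 0.656
f(-1.3637, 0.656) = 5*(-1.3637)^2 + 6*0.656^2 = 11.8809


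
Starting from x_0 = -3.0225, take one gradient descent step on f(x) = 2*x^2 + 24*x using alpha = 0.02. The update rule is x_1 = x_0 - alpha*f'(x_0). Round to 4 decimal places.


We compute the gradient at x_0 and apply the update.
f'(x) = 4*x + 24
f'(-3.0225) = 4*-3.0225 + 24 = 11.91
x_1 = -3.0225 - 0.02*11.91 = -3.2607


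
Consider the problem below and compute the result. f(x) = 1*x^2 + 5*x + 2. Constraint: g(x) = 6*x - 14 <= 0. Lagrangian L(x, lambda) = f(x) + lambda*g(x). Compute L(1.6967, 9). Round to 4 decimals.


Step 1: Evaluate f(x).
f(1.6967) = 1*1.6967^2 + 5*1.6967 + 2 = 13.3623
Step 2: Evaluate g(x).
g(1.6967) = 6*1.6967 - 14 = -3.8198
Step 3: Compute Lagrangian.
L = 13.3623 + 9*-3.8198 = -21.0159


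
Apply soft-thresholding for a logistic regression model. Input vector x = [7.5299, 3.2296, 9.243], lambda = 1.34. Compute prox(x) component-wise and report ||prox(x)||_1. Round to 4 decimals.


Soft-thresholding with lambda = 1.34:
prox(7.5299) = sign(7.5299)*max(|7.5299| - 1.34, 0) = 6.1899
prox(3.2296) = sign(3.2296)*max(|3.2296| - 1.34, 0) = 1.8896
prox(9.243) = sign(9.243)*max(|9.243| - 1.34, 0) = 7.903
prox(x) = [6.1899, 1.8896, 7.903]
||prox(x)||_1 = 6.1899 + 1.8896 + 7.903 = 15.9825


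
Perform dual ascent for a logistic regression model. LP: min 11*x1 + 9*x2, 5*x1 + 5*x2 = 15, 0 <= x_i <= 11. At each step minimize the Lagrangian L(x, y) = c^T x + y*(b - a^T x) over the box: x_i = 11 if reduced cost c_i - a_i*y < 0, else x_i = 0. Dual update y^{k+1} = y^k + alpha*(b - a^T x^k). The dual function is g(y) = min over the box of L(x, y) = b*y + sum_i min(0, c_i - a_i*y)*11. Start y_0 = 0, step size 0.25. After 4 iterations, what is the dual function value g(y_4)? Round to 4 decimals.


Dual ascent for LP: min 11*x1 + 9*x2, 5*x1 + 5*x2 = 15, 0 <= x_i <= 11
Step 1: y^k = 0.0, reduced costs: (11.0, 9.0)
  x^k = (0.0, 0.0), subgradient = b - a^T x = 15.0
  y^{k+1} = 0.0 + 0.25*15.0 = 3.75
Step 2: y^k = 3.75, reduced costs: (-7.75, -9.75)
  x^k = (11.0, 11.0), subgradient = b - a^T x = -95.0
  y^{k+1} = 3.75 + 0.25*-95.0 = -20.0
Step 3: y^k = -20.0, reduced costs: (111.0, 109.0)
  x^k = (0.0, 0.0), subgradient = b - a^T x = 15.0
  y^{k+1} = -20.0 + 0.25*15.0 = -16.25
Step 4: y^k = -16.25, reduced costs: (92.25, 90.25)
  x^k = (0.0, 0.0), subgradient = b - a^T x = 15.0
  y^{k+1} = -16.25 + 0.25*15.0 = -12.5
Dual objective at y_4 = -12.5: reduced costs (73.5, 71.5), box minimizer x = (0.0, 0.0)
g(y_4) = b*y + (c1 - a1*y)*x1 + (c2 - a2*y)*x2 = 15*(-12.5) + 73.5*0.0 + 71.5*0.0 = -187.5 + 0.0 + 0.0 = -187.5


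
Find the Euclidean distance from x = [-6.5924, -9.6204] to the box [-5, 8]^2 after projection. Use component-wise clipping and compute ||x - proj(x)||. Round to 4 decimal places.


Project each component onto [-5, 8].
clip(-6.5924) = -5.0, clip(-9.6204) = -5.0
Projection = [-5.0, -5.0]
Squared diffs: [2.5357, 21.3481]
Distance = sqrt(23.8838) = 4.8871


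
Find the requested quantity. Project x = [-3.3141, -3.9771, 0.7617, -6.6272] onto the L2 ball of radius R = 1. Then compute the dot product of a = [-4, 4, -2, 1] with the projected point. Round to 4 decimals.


Step 1: Compute ||x|| (intermediates to 6 decimals).
||x|| = sqrt((-3.3141)^2 + (-3.9771)^2 + 0.7617^2 + (-6.6272)^2) = 8.443965
Step 2: Project.
Since ||x|| > R, scale = R/||x|| = 1/8.443965 = 0.118428, proj(x) = scale * x
proj(x) = [-0.392482, -0.471, 0.090207, -0.784846]
Step 3: Dot product.
a^T * proj(x) = -4*(-0.392482) + 4*(-0.471) - 2*0.090207 + 1*(-0.784846) = -1.2793


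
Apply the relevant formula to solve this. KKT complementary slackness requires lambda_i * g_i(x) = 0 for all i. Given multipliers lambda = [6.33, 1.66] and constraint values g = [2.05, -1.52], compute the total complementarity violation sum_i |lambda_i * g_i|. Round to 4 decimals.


KKT complementary slackness check:
lambda_1 * g_1 = 6.33 * 2.05 = 12.9765
lambda_2 * g_2 = 1.66 * -1.52 = -2.5232
Total violation = 12.9765 + 2.5232 = 15.4997


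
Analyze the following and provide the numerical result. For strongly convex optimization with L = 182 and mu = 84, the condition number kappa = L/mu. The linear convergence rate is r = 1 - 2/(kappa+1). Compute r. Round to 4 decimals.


Step 1: Compute the condition number.
kappa = L/mu = 182/84 = 2.1667
Step 2: Compute the convergence rate.
r = 1 - 2/(kappa + 1) = 1 - 2*mu/(L + mu) = (L - mu)/(L + mu) = 98/266 = 0.3684


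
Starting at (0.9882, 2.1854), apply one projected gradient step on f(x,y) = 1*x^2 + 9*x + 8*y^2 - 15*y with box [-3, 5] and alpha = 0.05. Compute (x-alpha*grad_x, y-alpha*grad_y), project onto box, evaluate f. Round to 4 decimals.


Step 1: Compute gradient at (0.9882, 2.1854).
grad_x = 2*1*0.9882 + 9 = 10.9764
grad_y = 2*8*2.1854 - 15 = 19.9664
Step 2: Gradient step.
x_raw = 0.9882 - 0.05*10.9764 = 0.4394
y_raw = 2.1854 - 0.05*19.9664 = 1.1871
Step 3: Project onto [-3, 5].
x_proj = clip(0.4394) = 0.4394
y_proj = clip(1.1871) = 1.1871
Step 4: Evaluate f.
f(0.4394, 1.1871) = -2.3855


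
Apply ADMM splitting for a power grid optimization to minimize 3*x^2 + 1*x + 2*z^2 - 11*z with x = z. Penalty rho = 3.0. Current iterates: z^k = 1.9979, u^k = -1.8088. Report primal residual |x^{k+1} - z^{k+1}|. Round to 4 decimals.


ADMM iteration with rho = 3.0, z^k = 1.9979, u^k = -1.8088
Step 1: x-update.
Minimize 3*x^2 + 1*x + (3.0/2)*(x - 1.9979 - 1.8088)^2
FOC: (2*3 + 3.0)*x = -1 + 3.0*(1.9979 + 1.8088)
x^{k+1} = 1.1578
Step 2: z-update.
Minimize 2*z^2 - 11*z + (3.0/2)*(1.1578 - z - 1.8088)^2
FOC: (2*2 + 3.0)*z = 11 + 3.0*(1.1578 - 1.8088)
z^{k+1} = 1.2924
Step 3: u-update.
u^{k+1} = -1.8088 + 1.1578 - 1.2924 = -1.9434
Step 4: Primal residual = |1.1578 - 1.2924| = 0.1346


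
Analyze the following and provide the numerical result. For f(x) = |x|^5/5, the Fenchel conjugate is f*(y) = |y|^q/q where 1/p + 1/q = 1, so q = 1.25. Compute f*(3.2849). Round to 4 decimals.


The conjugate exponent q satisfies 1/p + 1/q = 1.
p = 5, so q = 5/(5 - 1) = 1.25
|y|^q = 3.2849^1.25 = 4.4223
f*(3.2849) = 4.4223 / 1.25 = 3.5379


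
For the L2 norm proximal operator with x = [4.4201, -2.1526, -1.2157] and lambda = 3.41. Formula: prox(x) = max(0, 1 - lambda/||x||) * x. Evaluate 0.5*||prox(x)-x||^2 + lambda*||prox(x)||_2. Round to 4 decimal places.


Step 1: Compute ||x||.
||x|| = 5.0645
Step 2: Compute scaling factor.
scale = max(0, 1 - 3.41/5.0645) = 0.3267
Step 3: prox(x) = [1.444, -0.7032, -0.3971]
||prox(x)|| = 1.6545
Step 4: Proximal objective.
0.5*||prox-x||^2 = 5.8141
lambda*||prox|| = 5.6418
Total = 11.4558


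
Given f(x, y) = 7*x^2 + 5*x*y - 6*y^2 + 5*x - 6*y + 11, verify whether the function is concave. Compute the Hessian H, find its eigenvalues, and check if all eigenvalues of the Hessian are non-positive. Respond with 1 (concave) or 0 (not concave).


The Hessian of f(x,y) = 7*x^2 + 5*x*y - 6*y^2 + 5*x - 6*y + 11 is:
H = [[14, 5], [5, -12]]
Trace = 14 - 12 = 2
Determinant = 14*-12 - (5)^2 = -193
Discriminant = (2)^2 - 4*-193 = 776.0
Eigenvalues: lambda_1 = -12.9284, lambda_2 = 14.9284
The function is not concave.

0


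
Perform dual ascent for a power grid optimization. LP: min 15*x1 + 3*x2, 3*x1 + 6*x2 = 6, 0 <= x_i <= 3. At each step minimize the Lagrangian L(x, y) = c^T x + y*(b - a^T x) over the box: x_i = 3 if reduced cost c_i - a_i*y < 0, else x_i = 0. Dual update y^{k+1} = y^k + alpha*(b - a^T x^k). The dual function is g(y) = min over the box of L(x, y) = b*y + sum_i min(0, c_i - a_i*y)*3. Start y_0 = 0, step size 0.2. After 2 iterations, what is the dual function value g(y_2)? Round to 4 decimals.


Dual ascent for LP: min 15*x1 + 3*x2, 3*x1 + 6*x2 = 6, 0 <= x_i <= 3
Step 1: y^k = 0.0, reduced costs: (15.0, 3.0)
  x^k = (0.0, 0.0), subgradient = b - a^T x = 6.0
  y^{k+1} = 0.0 + 0.2*6.0 = 1.2
Step 2: y^k = 1.2, reduced costs: (11.4, -4.2)
  x^k = (0.0, 3.0), subgradient = b - a^T x = -12.0
  y^{k+1} = 1.2 + 0.2*-12.0 = -1.2
Dual objective at y_2 = -1.2: reduced costs (18.6, 10.2), box minimizer x = (0.0, 0.0)
g(y_2) = b*y + (c1 - a1*y)*x1 + (c2 - a2*y)*x2 = 6*(-1.2) + 18.6*0.0 + 10.2*0.0 = -7.2 + 0.0 + 0.0 = -7.2


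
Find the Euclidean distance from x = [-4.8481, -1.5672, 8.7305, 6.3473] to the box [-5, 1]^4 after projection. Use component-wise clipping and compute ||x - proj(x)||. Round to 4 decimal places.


Project each component onto [-5, 1].
clip(-4.8481) = -4.8481, clip(-1.5672) = -1.5672, clip(8.7305) = 1.0, clip(6.3473) = 1.0
Projection = [-4.8481, -1.5672, 1.0, 1.0]
Squared diffs: [0.0, 0.0, 59.7606, 28.5936]
Distance = sqrt(88.3542) = 9.3997


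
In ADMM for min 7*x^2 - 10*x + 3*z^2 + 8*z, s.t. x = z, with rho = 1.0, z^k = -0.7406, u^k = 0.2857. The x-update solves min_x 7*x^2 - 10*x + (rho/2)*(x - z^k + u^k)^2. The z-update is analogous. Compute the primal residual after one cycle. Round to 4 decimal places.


ADMM iteration with rho = 1.0, z^k = -0.7406, u^k = 0.2857
Step 1: x-update.
Minimize 7*x^2 - 10*x + (1.0/2)*(x + 0.7406 + 0.2857)^2
FOC: (2*7 + 1.0)*x = 10 + 1.0*(-0.7406 - 0.2857)
x^{k+1} = 0.5982
Step 2: z-update.
Minimize 3*z^2 + 8*z + (1.0/2)*(0.5982 - z + 0.2857)^2
FOC: (2*3 + 1.0)*z = -8 + 1.0*(0.5982 + 0.2857)
z^{k+1} = -1.0166
Step 3: u-update.
u^{k+1} = 0.2857 + 0.5982 + 1.0166 = 1.9005
Step 4: Primal residual = |0.5982 + 1.0166| = 1.6148


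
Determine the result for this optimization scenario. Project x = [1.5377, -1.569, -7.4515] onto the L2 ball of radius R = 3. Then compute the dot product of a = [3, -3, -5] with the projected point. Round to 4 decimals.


Step 1: Compute ||x|| (intermediates to 6 decimals).
||x|| = sqrt(1.5377^2 + (-1.569)^2 + (-7.4515)^2) = 7.768599
Step 2: Project.
Since ||x|| > R, scale = R/||x|| = 3/7.768599 = 0.38617, proj(x) = scale * x
proj(x) = [0.593814, -0.605901, -2.877546]
Step 3: Dot product.
a^T * proj(x) = 3*0.593814 - 3*(-0.605901) - 5*(-2.877546) = 17.9869


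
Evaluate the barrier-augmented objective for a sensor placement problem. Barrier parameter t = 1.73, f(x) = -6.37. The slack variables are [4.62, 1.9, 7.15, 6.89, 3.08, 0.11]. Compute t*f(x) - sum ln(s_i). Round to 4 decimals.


Step 1: Compute log-barrier.
ln values: [1.5304, 0.6419, 1.9671, 1.9301, 1.1249, -2.2073]
phi = -(1.5304 + 0.6419 + 1.9671 + 1.9301 + 1.1249 - 2.2073) = -4.9871
Step 2: Compute augmented objective.
t*f(x) = 1.73*-6.37 = -11.0201
Total = -11.0201 - 4.9871 = -16.0072


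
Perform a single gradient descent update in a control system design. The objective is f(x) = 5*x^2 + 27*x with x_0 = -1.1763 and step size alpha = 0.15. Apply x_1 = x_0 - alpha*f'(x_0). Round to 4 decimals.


We compute the gradient at x_0 and apply the update.
f'(x) = 10*x + 27
f'(-1.1763) = 10*-1.1763 + 27 = 15.237
x_1 = -1.1763 - 0.15*15.237 = -3.4619


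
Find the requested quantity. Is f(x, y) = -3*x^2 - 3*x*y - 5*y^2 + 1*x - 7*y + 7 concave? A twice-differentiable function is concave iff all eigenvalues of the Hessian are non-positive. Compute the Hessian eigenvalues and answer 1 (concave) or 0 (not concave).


The Hessian of f(x,y) = -3*x^2 - 3*x*y - 5*y^2 + 1*x - 7*y + 7 is:
H = [[-6, -3], [-3, -10]]
Trace = -6 - 10 = -16
Determinant = -6*-10 - (-3)^2 = 51
Discriminant = (-16)^2 - 4*51 = 52.0
Eigenvalues: lambda_1 = -11.6056, lambda_2 = -4.3944
The function is concave.

1


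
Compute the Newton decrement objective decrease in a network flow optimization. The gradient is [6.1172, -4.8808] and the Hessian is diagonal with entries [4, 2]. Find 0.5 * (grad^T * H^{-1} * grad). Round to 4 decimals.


Step 1: H is diagonal, so H^(-1) * g = [1.5293, -2.4404].
Step 2: g^T H^(-1) g = sum_i g_i^2 / H_ii
  = (6.1172)^2/4 + (-4.8808)^2/2
  = 9.355 + 11.9111 = 21.2661
Step 3: Objective decrease = 0.5 * g^T H^(-1) g = 10.6331


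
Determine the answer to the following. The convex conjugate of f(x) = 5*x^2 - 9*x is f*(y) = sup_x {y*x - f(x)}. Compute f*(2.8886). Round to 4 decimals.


f*(y) = sup_x {y*x - a*x^2 - b*x} = sup_x {(y-b)*x - a*x^2}
FOC: (y - b) - 2a*x = 0 => x* = (y - b)/(2a)
x* = (2.8886 + 9)/(2*5) = 1.1889
f*(2.8886) = (y-b)^2/(4a) = (2.8886 + 9)^2/(4*5)
= 141.3388/20 = 7.0669


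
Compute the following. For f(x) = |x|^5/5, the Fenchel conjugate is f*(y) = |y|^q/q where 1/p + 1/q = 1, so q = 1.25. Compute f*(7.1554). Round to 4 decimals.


The conjugate exponent q satisfies 1/p + 1/q = 1.
p = 5, so q = 5/(5 - 1) = 1.25
|y|^q = 7.1554^1.25 = 11.7029
f*(7.1554) = 11.7029 / 1.25 = 9.3623


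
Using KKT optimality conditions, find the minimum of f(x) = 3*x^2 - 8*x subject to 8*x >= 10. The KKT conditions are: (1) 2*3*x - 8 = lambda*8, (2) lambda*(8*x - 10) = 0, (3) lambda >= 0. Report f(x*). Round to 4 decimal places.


Step 1: Try lambda = 0 (constraint inactive).
Stationarity: 2*3*x - 8 = 0
x* = 8/(2*3) = 4/3 = 1.3333 (rounded; the exact value 4/3 is used below)
Check constraint: 8*1.3333 = 10.6664 >= 10 -- satisfied.
Step 2: Compute optimal value.
f(x*) = 3*(4/3)^2 - 8*(4/3) = -5.3333


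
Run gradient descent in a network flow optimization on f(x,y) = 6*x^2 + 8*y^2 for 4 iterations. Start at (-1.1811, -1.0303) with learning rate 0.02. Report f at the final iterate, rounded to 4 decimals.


Gradient descent on f(x,y) = 6*x^2 + 8*y^2.
Starting point: (-1.1811, -1.0303), alpha = 0.02
Step 1: grad_x = 2*6*-1.1811 = -14.1732, grad_y = 2*8*-1.0303 = -16.4848
  x_1 = -1.1811 - 0.02*-14.1732 = -0.8976
  y_1 = -1.0303 - 0.02*-16.4848 = -0.7006
Step 2: grad_x = 2*6*-0.8976 = -10.7716, grad_y = 2*8*-0.7006 = -11.2097
  x_2 = -0.8976 - 0.02*-10.7716 = -0.6822
  y_2 = -0.7006 - 0.02*-11.2097 = -0.4764
Step 3: grad_x = 2*6*-0.6822 = -8.1864, grad_y = 2*8*-0.4764 = -7.6226
  x_3 = -0.6822 - 0.02*-8.1864 = -0.5185
  y_3 = -0.4764 - 0.02*-7.6226 = -0.324
Step 4: grad_x = 2*6*-0.5185 = -6.2217, grad_y = 2*8*-0.324 = -5.1833
  x_4 = -0.5185 - 0.02*-6.2217 = -0.394
  y_4 = -0.324 - 0.02*-5.1833 = -0.2203
f(-0.394, -0.2203) = 6*(-0.394)^2 + 8*(-0.2203)^2 = 1.3198


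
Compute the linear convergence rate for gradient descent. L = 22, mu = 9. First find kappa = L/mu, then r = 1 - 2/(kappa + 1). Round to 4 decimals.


Step 1: Compute the condition number.
kappa = L/mu = 22/9 = 2.4444
Step 2: Compute the convergence rate.
r = 1 - 2/(kappa + 1) = 1 - 2*mu/(L + mu) = (L - mu)/(L + mu) = 13/31 = 0.4194


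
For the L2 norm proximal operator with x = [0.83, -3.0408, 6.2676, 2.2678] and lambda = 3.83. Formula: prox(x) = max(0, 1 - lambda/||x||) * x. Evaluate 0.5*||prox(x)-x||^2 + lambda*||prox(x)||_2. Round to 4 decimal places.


Step 1: Compute ||x||.
||x|| = 7.373
Step 2: Compute scaling factor.
scale = max(0, 1 - 3.83/7.373) = 0.4805
Step 3: prox(x) = [0.3988, -1.4612, 3.0118, 1.0898]
||prox(x)|| = 3.543
Step 4: Proximal objective.
0.5*||prox-x||^2 = 7.3345
lambda*||prox|| = 13.5697
Total = 20.9041


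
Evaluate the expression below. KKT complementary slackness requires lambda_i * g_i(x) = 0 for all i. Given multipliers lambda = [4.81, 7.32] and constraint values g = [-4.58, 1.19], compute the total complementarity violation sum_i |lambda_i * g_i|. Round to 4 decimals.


KKT complementary slackness check:
lambda_1 * g_1 = 4.81 * -4.58 = -22.0298
lambda_2 * g_2 = 7.32 * 1.19 = 8.7108
Total violation = 22.0298 + 8.7108 = 30.7406


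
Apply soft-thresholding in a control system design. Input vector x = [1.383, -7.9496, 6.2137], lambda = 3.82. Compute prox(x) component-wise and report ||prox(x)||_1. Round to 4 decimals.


Soft-thresholding with lambda = 3.82:
prox(1.383) = sign(1.383)*max(|1.383| - 3.82, 0) = 0.0
prox(-7.9496) = sign(-7.9496)*max(|-7.9496| - 3.82, 0) = -4.1296
prox(6.2137) = sign(6.2137)*max(|6.2137| - 3.82, 0) = 2.3937
prox(x) = [0.0, -4.1296, 2.3937]
||prox(x)||_1 = 0.0 + 4.1296 + 2.3937 = 6.5233


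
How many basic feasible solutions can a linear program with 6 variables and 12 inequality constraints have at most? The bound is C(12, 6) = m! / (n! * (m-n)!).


Each vertex corresponds to some choice of n active constraints out of m, so the number of vertices is at most C(m, n) = m! / (n!(m-n)!).
m = 12, n = 6
Numerator: 12 * 11 * 10 * 9 * 8 * 7
Denominator: 6! = 720
C(12, 6) = 924


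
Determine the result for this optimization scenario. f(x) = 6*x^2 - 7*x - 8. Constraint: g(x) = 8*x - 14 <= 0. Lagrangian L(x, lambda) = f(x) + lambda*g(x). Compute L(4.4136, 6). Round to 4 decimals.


Step 1: Evaluate f(x).
f(4.4136) = 6*4.4136^2 - 7*4.4136 - 8 = 77.984
Step 2: Evaluate g(x).
g(4.4136) = 8*4.4136 - 14 = 21.3088
Step 3: Compute Lagrangian.
L = 77.984 + 6*21.3088 = 205.8368


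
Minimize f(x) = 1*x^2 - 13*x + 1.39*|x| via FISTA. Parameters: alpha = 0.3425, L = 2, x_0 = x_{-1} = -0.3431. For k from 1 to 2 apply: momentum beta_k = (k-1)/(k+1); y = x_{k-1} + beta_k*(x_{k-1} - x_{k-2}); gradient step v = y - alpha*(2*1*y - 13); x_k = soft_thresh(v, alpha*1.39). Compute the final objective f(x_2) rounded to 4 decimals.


FISTA on f(x) = 1*x^2 - 13*x + 1.39*|x|
L = 2, alpha = 0.3425
Iteration 1: beta = 0.0, y = -0.3431 + 0.0*(-0.3431 + 0.3431) = -0.3431
  grad(y) = -13.6862, v = y - alpha*grad = 4.3444
  prox(v) = soft_thresh(4.3444, 0.4761) = 3.8683
Iteration 2: beta = 0.3333, y = 3.8683 + 0.3333*(3.8683 + 0.3431) = 5.2722
  grad(y) = -2.4557, v = y - alpha*grad = 6.1132
  prox(v) = soft_thresh(6.1132, 0.4761) = 5.6372
f(x_2) = 1*5.6372^2 - 13*5.6372 + 1.39*|5.6372| = -33.6699


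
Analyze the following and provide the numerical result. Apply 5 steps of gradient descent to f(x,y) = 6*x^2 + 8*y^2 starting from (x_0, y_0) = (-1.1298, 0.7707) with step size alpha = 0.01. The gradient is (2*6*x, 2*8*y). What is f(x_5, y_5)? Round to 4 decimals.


Gradient descent on f(x,y) = 6*x^2 + 8*y^2.
Starting point: (-1.1298, 0.7707), alpha = 0.01
Step 1: grad_x = 2*6*-1.1298 = -13.5576, grad_y = 2*8*0.7707 = 12.3312
  x_1 = -1.1298 - 0.01*-13.5576 = -0.9942
  y_1 = 0.7707 - 0.01*12.3312 = 0.6474
Step 2: grad_x = 2*6*-0.9942 = -11.9307, grad_y = 2*8*0.6474 = 10.3582
  x_2 = -0.9942 - 0.01*-11.9307 = -0.8749
  y_2 = 0.6474 - 0.01*10.3582 = 0.5438
Step 3: grad_x = 2*6*-0.8749 = -10.499, grad_y = 2*8*0.5438 = 8.7009
  x_3 = -0.8749 - 0.01*-10.499 = -0.7699
  y_3 = 0.5438 - 0.01*8.7009 = 0.4568
Step 4: grad_x = 2*6*-0.7699 = -9.2391, grad_y = 2*8*0.4568 = 7.3088
  x_4 = -0.7699 - 0.01*-9.2391 = -0.6775
  y_4 = 0.4568 - 0.01*7.3088 = 0.3837
Step 5: grad_x = 2*6*-0.6775 = -8.1304, grad_y = 2*8*0.3837 = 6.1394
  x_5 = -0.6775 - 0.01*-8.1304 = -0.5962
  y_5 = 0.3837 - 0.01*6.1394 = 0.3223
f(-0.5962, 0.3223) = 6*(-0.5962)^2 + 8*0.3223^2 = 2.9641


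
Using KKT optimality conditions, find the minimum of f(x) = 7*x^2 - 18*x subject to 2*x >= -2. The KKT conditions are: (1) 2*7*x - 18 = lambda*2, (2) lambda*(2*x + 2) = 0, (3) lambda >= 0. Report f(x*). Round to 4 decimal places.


Step 1: Try lambda = 0 (constraint inactive).
Stationarity: 2*7*x - 18 = 0
x* = 18/(2*7) = 9/7 = 1.2857 (rounded; the exact value 9/7 is used below)
Check constraint: 2*1.2857 = 2.5714 >= -2 -- satisfied.
Step 2: Compute optimal value.
f(x*) = 7*(9/7)^2 - 18*(9/7) = -11.5714


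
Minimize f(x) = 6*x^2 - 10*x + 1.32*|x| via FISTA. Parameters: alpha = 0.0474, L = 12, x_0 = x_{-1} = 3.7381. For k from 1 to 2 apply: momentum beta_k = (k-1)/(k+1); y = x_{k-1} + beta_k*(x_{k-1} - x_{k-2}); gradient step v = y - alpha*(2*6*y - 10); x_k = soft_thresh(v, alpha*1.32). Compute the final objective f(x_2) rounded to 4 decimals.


FISTA on f(x) = 6*x^2 - 10*x + 1.32*|x|
L = 12, alpha = 0.0474
Iteration 1: beta = 0.0, y = 3.7381 + 0.0*(3.7381 - 3.7381) = 3.7381
  grad(y) = 34.8572, v = y - alpha*grad = 2.0859
  prox(v) = soft_thresh(2.0859, 0.0626) = 2.0233
Iteration 2: beta = 0.3333, y = 2.0233 + 0.3333*(2.0233 - 3.7381) = 1.4517
  grad(y) = 7.4204, v = y - alpha*grad = 1.1
  prox(v) = soft_thresh(1.1, 0.0626) = 1.0374
f(x_2) = 6*1.0374^2 - 10*1.0374 + 1.32*|1.0374| = -2.5474


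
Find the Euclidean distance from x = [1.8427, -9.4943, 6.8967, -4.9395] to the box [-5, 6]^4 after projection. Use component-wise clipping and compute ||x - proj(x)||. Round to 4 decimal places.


Project each component onto [-5, 6].
clip(1.8427) = 1.8427, clip(-9.4943) = -5.0, clip(6.8967) = 6.0, clip(-4.9395) = -4.9395
Projection = [1.8427, -5.0, 6.0, -4.9395]
Squared diffs: [0.0, 20.1987, 0.8041, 0.0]
Distance = sqrt(21.0028) = 4.5829


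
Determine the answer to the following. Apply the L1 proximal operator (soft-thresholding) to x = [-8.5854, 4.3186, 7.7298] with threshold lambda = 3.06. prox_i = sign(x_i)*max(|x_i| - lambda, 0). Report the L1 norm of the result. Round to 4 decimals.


Soft-thresholding with lambda = 3.06:
prox(-8.5854) = sign(-8.5854)*max(|-8.5854| - 3.06, 0) = -5.5254
prox(4.3186) = sign(4.3186)*max(|4.3186| - 3.06, 0) = 1.2586
prox(7.7298) = sign(7.7298)*max(|7.7298| - 3.06, 0) = 4.6698
prox(x) = [-5.5254, 1.2586, 4.6698]
||prox(x)||_1 = 5.5254 + 1.2586 + 4.6698 = 11.4538


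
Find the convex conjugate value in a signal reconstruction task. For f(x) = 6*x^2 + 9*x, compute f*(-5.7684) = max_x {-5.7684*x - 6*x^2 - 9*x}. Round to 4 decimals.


f*(y) = sup_x {y*x - a*x^2 - b*x} = sup_x {(y-b)*x - a*x^2}
FOC: (y - b) - 2a*x = 0 => x* = (y - b)/(2a)
x* = (-5.7684 - 9)/(2*6) = -1.2307
f*(-5.7684) = (y-b)^2/(4a) = (-5.7684 - 9)^2/(4*6)
= 218.1056/24 = 9.0877


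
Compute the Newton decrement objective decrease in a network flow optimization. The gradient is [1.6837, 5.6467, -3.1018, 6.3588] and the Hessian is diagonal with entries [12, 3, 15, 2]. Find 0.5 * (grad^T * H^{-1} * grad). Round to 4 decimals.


Step 1: H is diagonal, so H^(-1) * g = [0.1403, 1.8822, -0.2068, 3.1794].
Step 2: g^T H^(-1) g = sum_i g_i^2 / H_ii
  = (1.6837)^2/12 + (5.6467)^2/3 + (-3.1018)^2/15 + (6.3588)^2/2
  = 0.2362 + 10.6284 + 0.6414 + 20.2172 = 31.7232
Step 3: Objective decrease = 0.5 * g^T H^(-1) g = 15.8616


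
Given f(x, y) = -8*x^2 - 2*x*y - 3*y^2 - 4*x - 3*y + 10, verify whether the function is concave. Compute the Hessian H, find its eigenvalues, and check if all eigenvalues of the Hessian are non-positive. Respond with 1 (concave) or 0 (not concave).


The Hessian of f(x,y) = -8*x^2 - 2*x*y - 3*y^2 - 4*x - 3*y + 10 is:
H = [[-16, -2], [-2, -6]]
Trace = -16 - 6 = -22
Determinant = -16*-6 - (-2)^2 = 92
Discriminant = (-22)^2 - 4*92 = 116.0
Eigenvalues: lambda_1 = -16.3852, lambda_2 = -5.6148
The function is concave.

1


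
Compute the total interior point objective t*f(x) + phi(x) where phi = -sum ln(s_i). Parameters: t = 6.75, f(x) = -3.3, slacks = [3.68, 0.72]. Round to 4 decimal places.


Step 1: Compute log-barrier.
ln values: [1.3029, -0.3285]
phi = -(1.3029 - 0.3285) = -0.9744
Step 2: Compute augmented objective.
t*f(x) = 6.75*-3.3 = -22.275
Total = -22.275 - 0.9744 = -23.2494


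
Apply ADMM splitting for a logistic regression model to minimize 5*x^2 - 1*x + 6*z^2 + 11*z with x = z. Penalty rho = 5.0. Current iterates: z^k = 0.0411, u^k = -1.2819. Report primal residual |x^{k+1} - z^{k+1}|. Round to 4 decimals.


ADMM iteration with rho = 5.0, z^k = 0.0411, u^k = -1.2819
Step 1: x-update.
Minimize 5*x^2 - 1*x + (5.0/2)*(x - 0.0411 - 1.2819)^2
FOC: (2*5 + 5.0)*x = 1 + 5.0*(0.0411 + 1.2819)
x^{k+1} = 0.5077
Step 2: z-update.
Minimize 6*z^2 + 11*z + (5.0/2)*(0.5077 - z - 1.2819)^2
FOC: (2*6 + 5.0)*z = -11 + 5.0*(0.5077 - 1.2819)
z^{k+1} = -0.8748
Step 3: u-update.
u^{k+1} = -1.2819 + 0.5077 + 0.8748 = 0.1005
Step 4: Primal residual = |0.5077 + 0.8748| = 1.3824


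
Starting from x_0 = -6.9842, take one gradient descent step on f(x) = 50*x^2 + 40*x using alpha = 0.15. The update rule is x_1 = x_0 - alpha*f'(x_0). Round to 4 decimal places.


We compute the gradient at x_0 and apply the update.
f'(x) = 100*x + 40
f'(-6.9842) = 100*-6.9842 + 40 = -658.42
x_1 = -6.9842 - 0.15*-658.42 = 91.7788


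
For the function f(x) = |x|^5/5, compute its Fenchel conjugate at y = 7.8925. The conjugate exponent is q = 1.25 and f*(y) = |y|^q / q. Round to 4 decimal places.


The conjugate exponent q satisfies 1/p + 1/q = 1.
p = 5, so q = 5/(5 - 1) = 1.25
|y|^q = 7.8925^1.25 = 13.2287
f*(7.8925) = 13.2287 / 1.25 = 10.583


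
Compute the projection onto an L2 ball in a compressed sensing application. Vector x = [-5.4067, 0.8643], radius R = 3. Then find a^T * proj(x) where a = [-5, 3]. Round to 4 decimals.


Step 1: Compute ||x|| (intermediates to 6 decimals).
||x|| = sqrt((-5.4067)^2 + 0.8643^2) = 5.475347
Step 2: Project.
Since ||x|| > R, scale = R/||x|| = 3/5.475347 = 0.54791, proj(x) = scale * x
proj(x) = [-2.962385, 0.473559]
Step 3: Dot product.
a^T * proj(x) = -5*(-2.962385) + 3*0.473559 = 16.2326
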